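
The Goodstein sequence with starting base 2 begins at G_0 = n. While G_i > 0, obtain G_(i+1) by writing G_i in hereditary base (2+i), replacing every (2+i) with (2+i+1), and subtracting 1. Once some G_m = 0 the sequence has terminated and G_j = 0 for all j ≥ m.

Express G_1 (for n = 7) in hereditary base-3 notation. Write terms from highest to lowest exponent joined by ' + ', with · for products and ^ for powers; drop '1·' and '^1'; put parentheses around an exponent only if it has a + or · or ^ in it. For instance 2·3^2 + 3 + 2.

3^3 + 3

i=0: 7 = 2^2 + 2 + 1 (b=2); 2→3: 3^3 + 3 + 1 = 31; 31−1 = 30
i=1: 30 = 3^3 + 3 (b=3); 3→4: 4^4 + 4 = 260; 260−1 = 259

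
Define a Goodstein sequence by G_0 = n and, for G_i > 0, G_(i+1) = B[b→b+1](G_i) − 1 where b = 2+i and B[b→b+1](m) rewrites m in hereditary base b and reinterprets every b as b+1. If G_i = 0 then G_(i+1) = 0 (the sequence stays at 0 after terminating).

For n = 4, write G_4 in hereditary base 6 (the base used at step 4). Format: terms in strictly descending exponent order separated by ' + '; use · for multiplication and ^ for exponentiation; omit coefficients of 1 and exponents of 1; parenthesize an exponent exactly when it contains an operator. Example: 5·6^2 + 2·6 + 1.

4 —HB2→ 2^2 —bump→ 3^3 = 27 —(−1)→ 26
26 —HB3→ 2·3^2 + 2·3 + 2 —bump→ 2·4^2 + 2·4 + 2 = 42 —(−1)→ 41
41 —HB4→ 2·4^2 + 2·4 + 1 —bump→ 2·5^2 + 2·5 + 1 = 61 —(−1)→ 60
60 —HB5→ 2·5^2 + 2·5 —bump→ 2·6^2 + 2·6 = 84 —(−1)→ 83
83 —HB6→ 2·6^2 + 6 + 5 —bump→ 2·7^2 + 7 + 5 = 110 —(−1)→ 109

2·6^2 + 6 + 5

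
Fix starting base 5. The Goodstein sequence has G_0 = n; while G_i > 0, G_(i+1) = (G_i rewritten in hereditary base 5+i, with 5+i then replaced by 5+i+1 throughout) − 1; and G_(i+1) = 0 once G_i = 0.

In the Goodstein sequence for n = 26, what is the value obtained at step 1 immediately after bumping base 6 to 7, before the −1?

49

[0] 26 ≡ 5^2 + 1 (base 5). Lift 6: 37. −1: 36.
[1] 36 ≡ 6^2 (base 6). Lift 7: 49. −1: 48.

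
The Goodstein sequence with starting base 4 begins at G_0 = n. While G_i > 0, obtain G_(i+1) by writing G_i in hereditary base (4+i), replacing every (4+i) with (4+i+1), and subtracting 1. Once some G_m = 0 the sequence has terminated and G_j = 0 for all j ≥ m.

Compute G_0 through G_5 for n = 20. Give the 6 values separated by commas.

20 —HB4→ 4^2 + 4 —bump→ 5^2 + 5 = 30 —(−1)→ 29
29 —HB5→ 5^2 + 4 —bump→ 6^2 + 4 = 40 —(−1)→ 39
39 —HB6→ 6^2 + 3 —bump→ 7^2 + 3 = 52 —(−1)→ 51
51 —HB7→ 7^2 + 2 —bump→ 8^2 + 2 = 66 —(−1)→ 65
65 —HB8→ 8^2 + 1 —bump→ 9^2 + 1 = 82 —(−1)→ 81

20, 29, 39, 51, 65, 81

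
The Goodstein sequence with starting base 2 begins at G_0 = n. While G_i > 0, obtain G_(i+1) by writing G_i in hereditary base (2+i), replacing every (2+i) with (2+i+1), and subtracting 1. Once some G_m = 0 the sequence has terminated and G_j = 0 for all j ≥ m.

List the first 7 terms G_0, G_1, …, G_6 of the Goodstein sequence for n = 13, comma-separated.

13, 108, 1279, 16092, 280711, 5765998, 134219479

i=0: 13 = 2^(2 + 1) + 2^2 + 1 (b=2); 2→3: 3^(3 + 1) + 3^3 + 1 = 109; 109−1 = 108
i=1: 108 = 3^(3 + 1) + 3^3 (b=3); 3→4: 4^(4 + 1) + 4^4 = 1280; 1280−1 = 1279
i=2: 1279 = 4^(4 + 1) + 3·4^3 + 3·4^2 + 3·4 + 3 (b=4); 4→5: 5^(5 + 1) + 3·5^3 + 3·5^2 + 3·5 + 3 = 16093; 16093−1 = 16092
i=3: 16092 = 5^(5 + 1) + 3·5^3 + 3·5^2 + 3·5 + 2 (b=5); 5→6: 6^(6 + 1) + 3·6^3 + 3·6^2 + 3·6 + 2 = 280712; 280712−1 = 280711
i=4: 280711 = 6^(6 + 1) + 3·6^3 + 3·6^2 + 3·6 + 1 (b=6); 6→7: 7^(7 + 1) + 3·7^3 + 3·7^2 + 3·7 + 1 = 5765999; 5765999−1 = 5765998
i=5: 5765998 = 7^(7 + 1) + 3·7^3 + 3·7^2 + 3·7 (b=7); 7→8: 8^(8 + 1) + 3·8^3 + 3·8^2 + 3·8 = 134219480; 134219480−1 = 134219479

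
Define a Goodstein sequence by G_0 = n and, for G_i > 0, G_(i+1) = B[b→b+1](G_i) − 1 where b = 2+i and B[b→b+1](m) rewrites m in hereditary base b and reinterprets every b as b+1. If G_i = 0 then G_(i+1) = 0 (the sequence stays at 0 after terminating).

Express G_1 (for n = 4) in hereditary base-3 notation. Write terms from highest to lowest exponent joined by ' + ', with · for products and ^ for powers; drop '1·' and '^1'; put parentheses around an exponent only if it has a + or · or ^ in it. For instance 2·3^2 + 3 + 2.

2·3^2 + 2·3 + 2

[0] 4 ≡ 2^2 (base 2). Lift 3: 27. −1: 26.
[1] 26 ≡ 2·3^2 + 2·3 + 2 (base 3). Lift 4: 42. −1: 41.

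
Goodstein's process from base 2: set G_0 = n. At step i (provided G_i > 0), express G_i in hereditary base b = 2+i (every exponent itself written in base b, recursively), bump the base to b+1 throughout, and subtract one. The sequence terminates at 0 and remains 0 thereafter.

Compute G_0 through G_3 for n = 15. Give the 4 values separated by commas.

15, 111, 1283, 18752

(0) 15|_2 = 2^(2 + 1) + 2^2 + 2 + 1 ↦ 3^(3 + 1) + 3^3 + 3 + 1|_3 = 112 ⇒ 111
(1) 111|_3 = 3^(3 + 1) + 3^3 + 3 ↦ 4^(4 + 1) + 4^4 + 4|_4 = 1284 ⇒ 1283
(2) 1283|_4 = 4^(4 + 1) + 4^4 + 3 ↦ 5^(5 + 1) + 5^5 + 3|_5 = 18753 ⇒ 18752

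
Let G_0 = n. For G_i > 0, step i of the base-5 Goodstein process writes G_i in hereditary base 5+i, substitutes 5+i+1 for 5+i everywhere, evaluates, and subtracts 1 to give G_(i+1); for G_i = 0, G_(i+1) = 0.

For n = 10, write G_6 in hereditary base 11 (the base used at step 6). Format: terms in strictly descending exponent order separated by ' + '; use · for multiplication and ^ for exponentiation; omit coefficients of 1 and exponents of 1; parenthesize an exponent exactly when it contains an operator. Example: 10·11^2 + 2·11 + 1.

i=0: 10 = 2·5 (b=5); 5→6: 2·6 = 12; 12−1 = 11
i=1: 11 = 6 + 5 (b=6); 6→7: 7 + 5 = 12; 12−1 = 11
i=2: 11 = 7 + 4 (b=7); 7→8: 8 + 4 = 12; 12−1 = 11
i=3: 11 = 8 + 3 (b=8); 8→9: 9 + 3 = 12; 12−1 = 11
i=4: 11 = 9 + 2 (b=9); 9→10: 10 + 2 = 12; 12−1 = 11
i=5: 11 = 10 + 1 (b=10); 10→11: 11 + 1 = 12; 12−1 = 11
i=6: 11 = 11 (b=11); 11→12: 12 = 12; 12−1 = 11

11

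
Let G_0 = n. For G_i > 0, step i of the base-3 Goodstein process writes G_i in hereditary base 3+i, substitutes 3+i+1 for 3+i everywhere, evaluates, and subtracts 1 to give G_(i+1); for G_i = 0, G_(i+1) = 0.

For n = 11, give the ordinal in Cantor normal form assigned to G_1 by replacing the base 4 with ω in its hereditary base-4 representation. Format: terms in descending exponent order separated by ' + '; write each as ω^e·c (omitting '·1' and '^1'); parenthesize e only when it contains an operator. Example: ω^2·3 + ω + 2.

ω^2 + 1

base 3: 11 = 3^2 + 2; at 4: 4^2 + 2 = 18; next = 17
base 4: 17 = 4^2 + 1; at 5: 5^2 + 1 = 26; next = 25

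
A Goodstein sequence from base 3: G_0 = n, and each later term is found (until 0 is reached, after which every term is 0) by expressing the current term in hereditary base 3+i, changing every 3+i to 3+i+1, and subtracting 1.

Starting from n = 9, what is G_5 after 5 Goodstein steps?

23

(0) 9|_3 = 3^2 ↦ 4^2|_4 = 16 ⇒ 15
(1) 15|_4 = 3·4 + 3 ↦ 3·5 + 3|_5 = 18 ⇒ 17
(2) 17|_5 = 3·5 + 2 ↦ 3·6 + 2|_6 = 20 ⇒ 19
(3) 19|_6 = 3·6 + 1 ↦ 3·7 + 1|_7 = 22 ⇒ 21
(4) 21|_7 = 3·7 ↦ 3·8|_8 = 24 ⇒ 23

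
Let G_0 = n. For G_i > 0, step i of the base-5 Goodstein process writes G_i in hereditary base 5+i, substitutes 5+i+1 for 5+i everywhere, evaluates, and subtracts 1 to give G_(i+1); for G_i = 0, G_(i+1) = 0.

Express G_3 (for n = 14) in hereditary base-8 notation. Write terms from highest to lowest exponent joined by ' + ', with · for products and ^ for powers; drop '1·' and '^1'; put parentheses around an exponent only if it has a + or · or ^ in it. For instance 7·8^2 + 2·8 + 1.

step 0: 14 = 2·5 + 4; sub 6 for 5: 2·6 + 4; = 16; G_1 = 16−1 = 15
step 1: 15 = 2·6 + 3; sub 7 for 6: 2·7 + 3; = 17; G_2 = 17−1 = 16
step 2: 16 = 2·7 + 2; sub 8 for 7: 2·8 + 2; = 18; G_3 = 18−1 = 17
step 3: 17 = 2·8 + 1; sub 9 for 8: 2·9 + 1; = 19; G_4 = 19−1 = 18

2·8 + 1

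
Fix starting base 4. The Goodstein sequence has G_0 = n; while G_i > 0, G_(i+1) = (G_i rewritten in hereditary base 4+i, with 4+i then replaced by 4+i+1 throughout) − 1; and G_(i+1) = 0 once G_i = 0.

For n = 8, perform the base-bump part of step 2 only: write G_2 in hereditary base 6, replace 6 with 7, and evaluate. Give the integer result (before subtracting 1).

10

[0] 8 ≡ 2·4 (base 4). Lift 5: 10. −1: 9.
[1] 9 ≡ 5 + 4 (base 5). Lift 6: 10. −1: 9.
[2] 9 ≡ 6 + 3 (base 6). Lift 7: 10. −1: 9.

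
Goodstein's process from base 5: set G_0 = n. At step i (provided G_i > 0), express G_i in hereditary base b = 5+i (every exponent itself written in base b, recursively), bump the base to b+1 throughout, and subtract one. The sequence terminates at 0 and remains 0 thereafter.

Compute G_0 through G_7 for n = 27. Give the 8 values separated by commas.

27, 37, 49, 63, 69, 75, 81, 87

G_0=27  [base 5] 5^2 + 2  →[5↦6]→  6^2 + 2 = 38  −1 ⇒ G_1=37
G_1=37  [base 6] 6^2 + 1  →[6↦7]→  7^2 + 1 = 50  −1 ⇒ G_2=49
G_2=49  [base 7] 7^2  →[7↦8]→  8^2 = 64  −1 ⇒ G_3=63
G_3=63  [base 8] 7·8 + 7  →[8↦9]→  7·9 + 7 = 70  −1 ⇒ G_4=69
G_4=69  [base 9] 7·9 + 6  →[9↦10]→  7·10 + 6 = 76  −1 ⇒ G_5=75
G_5=75  [base 10] 7·10 + 5  →[10↦11]→  7·11 + 5 = 82  −1 ⇒ G_6=81
G_6=81  [base 11] 7·11 + 4  →[11↦12]→  7·12 + 4 = 88  −1 ⇒ G_7=87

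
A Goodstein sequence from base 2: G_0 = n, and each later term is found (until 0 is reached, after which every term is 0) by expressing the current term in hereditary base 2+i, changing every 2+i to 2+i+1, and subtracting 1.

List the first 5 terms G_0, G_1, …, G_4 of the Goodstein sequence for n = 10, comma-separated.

[0] 10 ≡ 2^(2 + 1) + 2 (base 2). Lift 3: 84. −1: 83.
[1] 83 ≡ 3^(3 + 1) + 2 (base 3). Lift 4: 1026. −1: 1025.
[2] 1025 ≡ 4^(4 + 1) + 1 (base 4). Lift 5: 15626. −1: 15625.
[3] 15625 ≡ 5^(5 + 1) (base 5). Lift 6: 279936. −1: 279935.

10, 83, 1025, 15625, 279935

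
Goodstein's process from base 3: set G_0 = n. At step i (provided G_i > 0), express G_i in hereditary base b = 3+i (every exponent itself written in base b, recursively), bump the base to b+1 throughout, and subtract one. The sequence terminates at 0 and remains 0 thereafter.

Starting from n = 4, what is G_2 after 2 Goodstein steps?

(0) 4|_3 = 3 + 1 ↦ 4 + 1|_4 = 5 ⇒ 4
(1) 4|_4 = 4 ↦ 5|_5 = 5 ⇒ 4
(2) 4|_5 = 4 ↦ 4|_6 = 4 ⇒ 3

4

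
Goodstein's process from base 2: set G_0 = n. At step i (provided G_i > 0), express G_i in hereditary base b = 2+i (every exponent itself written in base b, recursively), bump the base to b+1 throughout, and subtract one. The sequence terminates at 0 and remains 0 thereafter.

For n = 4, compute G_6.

4 —HB2→ 2^2 —bump→ 3^3 = 27 —(−1)→ 26
26 —HB3→ 2·3^2 + 2·3 + 2 —bump→ 2·4^2 + 2·4 + 2 = 42 —(−1)→ 41
41 —HB4→ 2·4^2 + 2·4 + 1 —bump→ 2·5^2 + 2·5 + 1 = 61 —(−1)→ 60
60 —HB5→ 2·5^2 + 2·5 —bump→ 2·6^2 + 2·6 = 84 —(−1)→ 83
83 —HB6→ 2·6^2 + 6 + 5 —bump→ 2·7^2 + 7 + 5 = 110 —(−1)→ 109
109 —HB7→ 2·7^2 + 7 + 4 —bump→ 2·8^2 + 8 + 4 = 140 —(−1)→ 139

139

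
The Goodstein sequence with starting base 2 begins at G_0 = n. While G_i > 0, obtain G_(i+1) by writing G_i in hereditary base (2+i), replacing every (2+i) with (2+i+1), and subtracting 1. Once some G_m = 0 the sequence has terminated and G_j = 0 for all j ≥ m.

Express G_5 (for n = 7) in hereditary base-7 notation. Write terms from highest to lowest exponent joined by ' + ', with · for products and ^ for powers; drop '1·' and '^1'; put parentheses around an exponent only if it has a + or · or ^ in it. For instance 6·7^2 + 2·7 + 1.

(0) 7|_2 = 2^2 + 2 + 1 ↦ 3^3 + 3 + 1|_3 = 31 ⇒ 30
(1) 30|_3 = 3^3 + 3 ↦ 4^4 + 4|_4 = 260 ⇒ 259
(2) 259|_4 = 4^4 + 3 ↦ 5^5 + 3|_5 = 3128 ⇒ 3127
(3) 3127|_5 = 5^5 + 2 ↦ 6^6 + 2|_6 = 46658 ⇒ 46657
(4) 46657|_6 = 6^6 + 1 ↦ 7^7 + 1|_7 = 823544 ⇒ 823543

7^7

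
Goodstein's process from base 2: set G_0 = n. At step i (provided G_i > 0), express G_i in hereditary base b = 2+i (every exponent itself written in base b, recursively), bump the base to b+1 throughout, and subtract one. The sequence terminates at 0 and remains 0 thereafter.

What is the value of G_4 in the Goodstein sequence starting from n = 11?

279937

11 —HB2→ 2^(2 + 1) + 2 + 1 —bump→ 3^(3 + 1) + 3 + 1 = 85 —(−1)→ 84
84 —HB3→ 3^(3 + 1) + 3 —bump→ 4^(4 + 1) + 4 = 1028 —(−1)→ 1027
1027 —HB4→ 4^(4 + 1) + 3 —bump→ 5^(5 + 1) + 3 = 15628 —(−1)→ 15627
15627 —HB5→ 5^(5 + 1) + 2 —bump→ 6^(6 + 1) + 2 = 279938 —(−1)→ 279937
279937 —HB6→ 6^(6 + 1) + 1 —bump→ 7^(7 + 1) + 1 = 5764802 —(−1)→ 5764801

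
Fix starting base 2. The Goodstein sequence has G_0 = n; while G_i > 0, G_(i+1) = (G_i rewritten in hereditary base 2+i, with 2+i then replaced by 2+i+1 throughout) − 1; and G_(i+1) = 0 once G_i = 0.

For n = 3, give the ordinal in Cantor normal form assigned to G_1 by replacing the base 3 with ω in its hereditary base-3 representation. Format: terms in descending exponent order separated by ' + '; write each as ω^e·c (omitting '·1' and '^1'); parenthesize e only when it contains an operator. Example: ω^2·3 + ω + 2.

i=0: 3 = 2 + 1 (b=2); 2→3: 3 + 1 = 4; 4−1 = 3
i=1: 3 = 3 (b=3); 3→4: 4 = 4; 4−1 = 3

ω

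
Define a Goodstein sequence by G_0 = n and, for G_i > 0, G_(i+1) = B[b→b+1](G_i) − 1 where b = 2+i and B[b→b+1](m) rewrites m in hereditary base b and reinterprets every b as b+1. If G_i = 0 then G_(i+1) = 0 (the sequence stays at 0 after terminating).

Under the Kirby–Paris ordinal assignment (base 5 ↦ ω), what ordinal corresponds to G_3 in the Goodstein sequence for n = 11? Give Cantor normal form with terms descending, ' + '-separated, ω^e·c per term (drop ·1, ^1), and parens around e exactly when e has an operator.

ω^(ω + 1) + 2

base 2: 11 = 2^(2 + 1) + 2 + 1; at 3: 3^(3 + 1) + 3 + 1 = 85; next = 84
base 3: 84 = 3^(3 + 1) + 3; at 4: 4^(4 + 1) + 4 = 1028; next = 1027
base 4: 1027 = 4^(4 + 1) + 3; at 5: 5^(5 + 1) + 3 = 15628; next = 15627
base 5: 15627 = 5^(5 + 1) + 2; at 6: 6^(6 + 1) + 2 = 279938; next = 279937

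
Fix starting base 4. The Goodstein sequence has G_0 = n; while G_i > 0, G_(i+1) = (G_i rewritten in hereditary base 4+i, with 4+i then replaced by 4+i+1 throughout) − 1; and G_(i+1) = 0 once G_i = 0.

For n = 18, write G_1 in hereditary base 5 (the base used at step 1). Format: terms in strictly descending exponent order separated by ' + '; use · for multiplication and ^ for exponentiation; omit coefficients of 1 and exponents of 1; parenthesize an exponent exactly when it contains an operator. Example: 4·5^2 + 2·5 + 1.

5^2 + 1

step 0: 18 = 4^2 + 2; sub 5 for 4: 5^2 + 2; = 27; G_1 = 27−1 = 26
step 1: 26 = 5^2 + 1; sub 6 for 5: 6^2 + 1; = 37; G_2 = 37−1 = 36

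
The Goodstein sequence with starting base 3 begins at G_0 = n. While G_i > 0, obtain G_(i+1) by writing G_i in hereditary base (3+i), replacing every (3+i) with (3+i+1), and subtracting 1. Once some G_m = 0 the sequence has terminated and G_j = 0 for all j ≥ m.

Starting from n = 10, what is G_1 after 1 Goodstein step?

16

10 —HB3→ 3^2 + 1 —bump→ 4^2 + 1 = 17 —(−1)→ 16
16 —HB4→ 4^2 —bump→ 5^2 = 25 —(−1)→ 24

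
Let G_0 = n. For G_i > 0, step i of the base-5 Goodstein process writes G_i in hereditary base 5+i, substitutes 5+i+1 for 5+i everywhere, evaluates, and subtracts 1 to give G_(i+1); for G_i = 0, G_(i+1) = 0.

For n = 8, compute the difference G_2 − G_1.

G_0=8  [base 5] 5 + 3  →[5↦6]→  6 + 3 = 9  −1 ⇒ G_1=8
G_1=8  [base 6] 6 + 2  →[6↦7]→  7 + 2 = 9  −1 ⇒ G_2=8

0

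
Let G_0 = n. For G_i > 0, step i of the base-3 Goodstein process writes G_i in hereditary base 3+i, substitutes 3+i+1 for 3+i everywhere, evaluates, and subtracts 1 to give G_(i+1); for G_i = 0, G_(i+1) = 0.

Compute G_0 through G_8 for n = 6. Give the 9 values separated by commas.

G_0=6  [base 3] 2·3  →[3↦4]→  2·4 = 8  −1 ⇒ G_1=7
G_1=7  [base 4] 4 + 3  →[4↦5]→  5 + 3 = 8  −1 ⇒ G_2=7
G_2=7  [base 5] 5 + 2  →[5↦6]→  6 + 2 = 8  −1 ⇒ G_3=7
G_3=7  [base 6] 6 + 1  →[6↦7]→  7 + 1 = 8  −1 ⇒ G_4=7
G_4=7  [base 7] 7  →[7↦8]→  8 = 8  −1 ⇒ G_5=7
G_5=7  [base 8] 7  →[8↦9]→  7 = 7  −1 ⇒ G_6=6
G_6=6  [base 9] 6  →[9↦10]→  6 = 6  −1 ⇒ G_7=5
G_7=5  [base 10] 5  →[10↦11]→  5 = 5  −1 ⇒ G_8=4

6, 7, 7, 7, 7, 7, 6, 5, 4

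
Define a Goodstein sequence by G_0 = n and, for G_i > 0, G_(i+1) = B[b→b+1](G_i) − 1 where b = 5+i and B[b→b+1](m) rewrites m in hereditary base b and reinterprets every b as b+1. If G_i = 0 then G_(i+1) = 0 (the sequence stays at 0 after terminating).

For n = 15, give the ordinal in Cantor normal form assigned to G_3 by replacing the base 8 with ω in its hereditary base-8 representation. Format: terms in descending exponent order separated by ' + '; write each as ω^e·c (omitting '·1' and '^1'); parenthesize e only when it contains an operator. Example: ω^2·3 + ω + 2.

base 5: 15 = 3·5; at 6: 3·6 = 18; next = 17
base 6: 17 = 2·6 + 5; at 7: 2·7 + 5 = 19; next = 18
base 7: 18 = 2·7 + 4; at 8: 2·8 + 4 = 20; next = 19
base 8: 19 = 2·8 + 3; at 9: 2·9 + 3 = 21; next = 20

ω·2 + 3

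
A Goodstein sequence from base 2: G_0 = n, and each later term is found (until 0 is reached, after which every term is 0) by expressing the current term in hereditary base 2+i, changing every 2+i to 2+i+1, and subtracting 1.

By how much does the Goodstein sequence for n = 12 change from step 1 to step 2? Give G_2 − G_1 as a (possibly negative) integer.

12 —HB2→ 2^(2 + 1) + 2^2 —bump→ 3^(3 + 1) + 3^3 = 108 —(−1)→ 107
107 —HB3→ 3^(3 + 1) + 2·3^2 + 2·3 + 2 —bump→ 4^(4 + 1) + 2·4^2 + 2·4 + 2 = 1066 —(−1)→ 1065

958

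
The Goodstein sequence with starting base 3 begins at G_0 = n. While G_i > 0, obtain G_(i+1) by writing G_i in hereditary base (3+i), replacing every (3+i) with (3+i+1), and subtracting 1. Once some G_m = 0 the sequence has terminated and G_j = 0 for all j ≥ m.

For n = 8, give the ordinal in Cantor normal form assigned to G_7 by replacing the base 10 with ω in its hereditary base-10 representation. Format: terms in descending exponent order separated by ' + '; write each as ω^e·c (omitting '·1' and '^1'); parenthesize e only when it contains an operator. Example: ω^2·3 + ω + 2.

ω + 1

[0] 8 ≡ 2·3 + 2 (base 3). Lift 4: 10. −1: 9.
[1] 9 ≡ 2·4 + 1 (base 4). Lift 5: 11. −1: 10.
[2] 10 ≡ 2·5 (base 5). Lift 6: 12. −1: 11.
[3] 11 ≡ 6 + 5 (base 6). Lift 7: 12. −1: 11.
[4] 11 ≡ 7 + 4 (base 7). Lift 8: 12. −1: 11.
[5] 11 ≡ 8 + 3 (base 8). Lift 9: 12. −1: 11.
[6] 11 ≡ 9 + 2 (base 9). Lift 10: 12. −1: 11.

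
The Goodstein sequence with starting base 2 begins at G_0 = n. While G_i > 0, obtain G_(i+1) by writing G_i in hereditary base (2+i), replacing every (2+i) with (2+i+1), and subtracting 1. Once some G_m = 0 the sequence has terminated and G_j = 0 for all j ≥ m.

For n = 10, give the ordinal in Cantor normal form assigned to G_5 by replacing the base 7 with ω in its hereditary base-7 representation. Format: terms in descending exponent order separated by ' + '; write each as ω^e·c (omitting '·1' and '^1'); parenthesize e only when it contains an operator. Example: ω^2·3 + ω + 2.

ω^ω·5 + ω^5·5 + ω^4·5 + ω^3·5 + ω^2·5 + ω·5 + 4

G_0=10  [base 2] 2^(2 + 1) + 2  →[2↦3]→  3^(3 + 1) + 3 = 84  −1 ⇒ G_1=83
G_1=83  [base 3] 3^(3 + 1) + 2  →[3↦4]→  4^(4 + 1) + 2 = 1026  −1 ⇒ G_2=1025
G_2=1025  [base 4] 4^(4 + 1) + 1  →[4↦5]→  5^(5 + 1) + 1 = 15626  −1 ⇒ G_3=15625
G_3=15625  [base 5] 5^(5 + 1)  →[5↦6]→  6^(6 + 1) = 279936  −1 ⇒ G_4=279935
G_4=279935  [base 6] 5·6^6 + 5·6^5 + 5·6^4 + 5·6^3 + 5·6^2 + 5·6 + 5  →[6↦7]→  5·7^7 + 5·7^5 + 5·7^4 + 5·7^3 + 5·7^2 + 5·7 + 5 = 4215755  −1 ⇒ G_5=4215754
G_5=4215754  [base 7] 5·7^7 + 5·7^5 + 5·7^4 + 5·7^3 + 5·7^2 + 5·7 + 4  →[7↦8]→  5·8^8 + 5·8^5 + 5·8^4 + 5·8^3 + 5·8^2 + 5·8 + 4 = 84073324  −1 ⇒ G_6=84073323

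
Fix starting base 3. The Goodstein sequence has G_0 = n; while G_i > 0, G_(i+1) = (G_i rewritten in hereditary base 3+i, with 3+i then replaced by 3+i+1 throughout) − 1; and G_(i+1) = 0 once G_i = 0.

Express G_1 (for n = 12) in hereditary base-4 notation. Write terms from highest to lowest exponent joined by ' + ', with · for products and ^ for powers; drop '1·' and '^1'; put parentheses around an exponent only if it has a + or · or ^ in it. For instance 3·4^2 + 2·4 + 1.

4^2 + 3

base 3: 12 = 3^2 + 3; at 4: 4^2 + 4 = 20; next = 19
base 4: 19 = 4^2 + 3; at 5: 5^2 + 3 = 28; next = 27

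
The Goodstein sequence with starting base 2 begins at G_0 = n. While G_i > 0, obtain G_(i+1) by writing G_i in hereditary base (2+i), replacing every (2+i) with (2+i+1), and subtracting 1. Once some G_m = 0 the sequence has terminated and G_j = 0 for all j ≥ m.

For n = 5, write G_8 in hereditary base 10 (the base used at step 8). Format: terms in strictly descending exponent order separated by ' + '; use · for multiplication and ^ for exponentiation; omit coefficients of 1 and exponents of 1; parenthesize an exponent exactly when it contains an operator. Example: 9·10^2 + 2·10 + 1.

3·10^3 + 3·10^2 + 2·10 + 5

G_0 = 5. HB_2(5) = 2^2 + 1. Bump = 28. G_1 = 27.
G_1 = 27. HB_3(27) = 3^3. Bump = 256. G_2 = 255.
G_2 = 255. HB_4(255) = 3·4^3 + 3·4^2 + 3·4 + 3. Bump = 468. G_3 = 467.
G_3 = 467. HB_5(467) = 3·5^3 + 3·5^2 + 3·5 + 2. Bump = 776. G_4 = 775.
G_4 = 775. HB_6(775) = 3·6^3 + 3·6^2 + 3·6 + 1. Bump = 1198. G_5 = 1197.
G_5 = 1197. HB_7(1197) = 3·7^3 + 3·7^2 + 3·7. Bump = 1752. G_6 = 1751.
G_6 = 1751. HB_8(1751) = 3·8^3 + 3·8^2 + 2·8 + 7. Bump = 2455. G_7 = 2454.
G_7 = 2454. HB_9(2454) = 3·9^3 + 3·9^2 + 2·9 + 6. Bump = 3326. G_8 = 3325.
G_8 = 3325. HB_10(3325) = 3·10^3 + 3·10^2 + 2·10 + 5. Bump = 4383. G_9 = 4382.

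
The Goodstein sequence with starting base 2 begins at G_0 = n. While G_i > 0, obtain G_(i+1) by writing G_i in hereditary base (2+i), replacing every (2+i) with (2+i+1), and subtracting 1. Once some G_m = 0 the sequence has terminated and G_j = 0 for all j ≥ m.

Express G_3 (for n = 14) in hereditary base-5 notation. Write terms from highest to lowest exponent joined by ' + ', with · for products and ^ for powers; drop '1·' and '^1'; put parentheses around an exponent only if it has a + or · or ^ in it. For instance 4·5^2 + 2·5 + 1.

5^(5 + 1) + 5^5

14 —HB2→ 2^(2 + 1) + 2^2 + 2 —bump→ 3^(3 + 1) + 3^3 + 3 = 111 —(−1)→ 110
110 —HB3→ 3^(3 + 1) + 3^3 + 2 —bump→ 4^(4 + 1) + 4^4 + 2 = 1282 —(−1)→ 1281
1281 —HB4→ 4^(4 + 1) + 4^4 + 1 —bump→ 5^(5 + 1) + 5^5 + 1 = 18751 —(−1)→ 18750
18750 —HB5→ 5^(5 + 1) + 5^5 —bump→ 6^(6 + 1) + 6^6 = 326592 —(−1)→ 326591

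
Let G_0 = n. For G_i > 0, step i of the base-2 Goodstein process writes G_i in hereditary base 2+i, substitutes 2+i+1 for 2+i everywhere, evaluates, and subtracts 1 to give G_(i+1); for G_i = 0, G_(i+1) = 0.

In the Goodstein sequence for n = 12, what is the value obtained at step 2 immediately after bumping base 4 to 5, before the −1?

G_0 = 12. HB_2(12) = 2^(2 + 1) + 2^2. Bump = 108. G_1 = 107.
G_1 = 107. HB_3(107) = 3^(3 + 1) + 2·3^2 + 2·3 + 2. Bump = 1066. G_2 = 1065.
G_2 = 1065. HB_4(1065) = 4^(4 + 1) + 2·4^2 + 2·4 + 1. Bump = 15686. G_3 = 15685.

15686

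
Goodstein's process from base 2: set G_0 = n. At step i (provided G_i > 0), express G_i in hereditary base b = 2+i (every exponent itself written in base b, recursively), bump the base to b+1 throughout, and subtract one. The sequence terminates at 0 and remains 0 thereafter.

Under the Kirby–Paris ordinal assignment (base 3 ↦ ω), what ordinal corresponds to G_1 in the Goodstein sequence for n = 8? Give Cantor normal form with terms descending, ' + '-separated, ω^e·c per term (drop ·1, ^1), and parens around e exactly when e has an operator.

base 2: 8 = 2^(2 + 1); at 3: 3^(3 + 1) = 81; next = 80
base 3: 80 = 2·3^3 + 2·3^2 + 2·3 + 2; at 4: 2·4^4 + 2·4^2 + 2·4 + 2 = 554; next = 553

ω^ω·2 + ω^2·2 + ω·2 + 2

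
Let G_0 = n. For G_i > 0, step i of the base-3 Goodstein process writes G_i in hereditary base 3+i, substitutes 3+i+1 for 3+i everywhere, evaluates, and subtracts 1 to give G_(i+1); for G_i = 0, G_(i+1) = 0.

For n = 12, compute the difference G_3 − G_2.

12 —HB3→ 3^2 + 3 —bump→ 4^2 + 4 = 20 —(−1)→ 19
19 —HB4→ 4^2 + 3 —bump→ 5^2 + 3 = 28 —(−1)→ 27
27 —HB5→ 5^2 + 2 —bump→ 6^2 + 2 = 38 —(−1)→ 37

10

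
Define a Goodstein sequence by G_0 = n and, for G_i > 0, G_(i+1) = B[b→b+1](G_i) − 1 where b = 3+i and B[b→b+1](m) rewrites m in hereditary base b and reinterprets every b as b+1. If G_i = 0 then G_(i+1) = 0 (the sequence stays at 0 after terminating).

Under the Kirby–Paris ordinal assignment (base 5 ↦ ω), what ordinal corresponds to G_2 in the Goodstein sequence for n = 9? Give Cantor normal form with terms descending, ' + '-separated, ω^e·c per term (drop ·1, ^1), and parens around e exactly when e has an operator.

(0) 9|_3 = 3^2 ↦ 4^2|_4 = 16 ⇒ 15
(1) 15|_4 = 3·4 + 3 ↦ 3·5 + 3|_5 = 18 ⇒ 17
(2) 17|_5 = 3·5 + 2 ↦ 3·6 + 2|_6 = 20 ⇒ 19

ω·3 + 2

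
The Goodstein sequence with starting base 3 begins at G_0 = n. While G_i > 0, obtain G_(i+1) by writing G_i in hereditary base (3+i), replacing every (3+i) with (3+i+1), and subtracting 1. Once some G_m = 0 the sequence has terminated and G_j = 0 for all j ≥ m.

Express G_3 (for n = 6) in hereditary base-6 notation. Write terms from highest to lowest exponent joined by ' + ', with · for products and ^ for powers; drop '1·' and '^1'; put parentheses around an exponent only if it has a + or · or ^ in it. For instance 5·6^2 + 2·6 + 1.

step 0: 6 = 2·3; sub 4 for 3: 2·4; = 8; G_1 = 8−1 = 7
step 1: 7 = 4 + 3; sub 5 for 4: 5 + 3; = 8; G_2 = 8−1 = 7
step 2: 7 = 5 + 2; sub 6 for 5: 6 + 2; = 8; G_3 = 8−1 = 7
step 3: 7 = 6 + 1; sub 7 for 6: 7 + 1; = 8; G_4 = 8−1 = 7

6 + 1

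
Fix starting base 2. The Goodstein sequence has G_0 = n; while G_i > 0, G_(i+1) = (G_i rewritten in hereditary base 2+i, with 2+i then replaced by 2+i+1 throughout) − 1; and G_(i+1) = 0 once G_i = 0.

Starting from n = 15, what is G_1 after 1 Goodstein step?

G_0=15  [base 2] 2^(2 + 1) + 2^2 + 2 + 1  →[2↦3]→  3^(3 + 1) + 3^3 + 3 + 1 = 112  −1 ⇒ G_1=111
G_1=111  [base 3] 3^(3 + 1) + 3^3 + 3  →[3↦4]→  4^(4 + 1) + 4^4 + 4 = 1284  −1 ⇒ G_2=1283

111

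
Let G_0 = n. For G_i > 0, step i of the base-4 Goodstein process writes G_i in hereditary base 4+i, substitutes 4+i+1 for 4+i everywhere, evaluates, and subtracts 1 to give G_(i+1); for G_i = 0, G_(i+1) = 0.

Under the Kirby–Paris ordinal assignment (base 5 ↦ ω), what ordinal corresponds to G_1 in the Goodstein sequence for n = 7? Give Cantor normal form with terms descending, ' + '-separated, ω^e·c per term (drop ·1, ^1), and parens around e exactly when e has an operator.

G_0 = 7. HB_4(7) = 4 + 3. Bump = 8. G_1 = 7.
G_1 = 7. HB_5(7) = 5 + 2. Bump = 8. G_2 = 7.

ω + 2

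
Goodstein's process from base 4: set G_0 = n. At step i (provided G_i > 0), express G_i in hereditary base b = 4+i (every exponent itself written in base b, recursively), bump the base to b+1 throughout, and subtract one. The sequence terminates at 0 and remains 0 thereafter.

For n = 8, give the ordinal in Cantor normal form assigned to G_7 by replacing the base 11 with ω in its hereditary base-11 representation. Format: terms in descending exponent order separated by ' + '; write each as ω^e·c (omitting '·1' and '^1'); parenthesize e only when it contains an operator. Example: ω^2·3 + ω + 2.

8

(0) 8|_4 = 2·4 ↦ 2·5|_5 = 10 ⇒ 9
(1) 9|_5 = 5 + 4 ↦ 6 + 4|_6 = 10 ⇒ 9
(2) 9|_6 = 6 + 3 ↦ 7 + 3|_7 = 10 ⇒ 9
(3) 9|_7 = 7 + 2 ↦ 8 + 2|_8 = 10 ⇒ 9
(4) 9|_8 = 8 + 1 ↦ 9 + 1|_9 = 10 ⇒ 9
(5) 9|_9 = 9 ↦ 10|_10 = 10 ⇒ 9
(6) 9|_10 = 9 ↦ 9|_11 = 9 ⇒ 8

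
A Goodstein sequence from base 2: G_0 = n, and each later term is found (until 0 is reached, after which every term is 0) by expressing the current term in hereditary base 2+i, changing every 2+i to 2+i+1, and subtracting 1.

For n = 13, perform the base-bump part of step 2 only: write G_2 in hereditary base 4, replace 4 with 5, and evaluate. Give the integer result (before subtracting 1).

base 2: 13 = 2^(2 + 1) + 2^2 + 1; at 3: 3^(3 + 1) + 3^3 + 1 = 109; next = 108
base 3: 108 = 3^(3 + 1) + 3^3; at 4: 4^(4 + 1) + 4^4 = 1280; next = 1279
base 4: 1279 = 4^(4 + 1) + 3·4^3 + 3·4^2 + 3·4 + 3; at 5: 5^(5 + 1) + 3·5^3 + 3·5^2 + 3·5 + 3 = 16093; next = 16092

16093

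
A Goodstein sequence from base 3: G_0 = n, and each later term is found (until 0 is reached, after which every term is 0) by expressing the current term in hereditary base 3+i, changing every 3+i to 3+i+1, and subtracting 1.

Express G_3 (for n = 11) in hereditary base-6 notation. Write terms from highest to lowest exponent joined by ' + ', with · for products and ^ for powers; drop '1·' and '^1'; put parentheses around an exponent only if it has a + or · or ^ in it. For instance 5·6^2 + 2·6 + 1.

G_0=11  [base 3] 3^2 + 2  →[3↦4]→  4^2 + 2 = 18  −1 ⇒ G_1=17
G_1=17  [base 4] 4^2 + 1  →[4↦5]→  5^2 + 1 = 26  −1 ⇒ G_2=25
G_2=25  [base 5] 5^2  →[5↦6]→  6^2 = 36  −1 ⇒ G_3=35
G_3=35  [base 6] 5·6 + 5  →[6↦7]→  5·7 + 5 = 40  −1 ⇒ G_4=39

5·6 + 5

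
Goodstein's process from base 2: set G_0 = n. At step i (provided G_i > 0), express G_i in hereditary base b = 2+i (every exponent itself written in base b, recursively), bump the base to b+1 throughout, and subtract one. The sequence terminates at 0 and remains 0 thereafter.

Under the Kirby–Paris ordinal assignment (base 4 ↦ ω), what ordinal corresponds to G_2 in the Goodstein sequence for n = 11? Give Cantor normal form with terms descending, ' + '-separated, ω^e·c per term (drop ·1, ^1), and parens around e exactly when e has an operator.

ω^(ω + 1) + 3

G_0 = 11. HB_2(11) = 2^(2 + 1) + 2 + 1. Bump = 85. G_1 = 84.
G_1 = 84. HB_3(84) = 3^(3 + 1) + 3. Bump = 1028. G_2 = 1027.
G_2 = 1027. HB_4(1027) = 4^(4 + 1) + 3. Bump = 15628. G_3 = 15627.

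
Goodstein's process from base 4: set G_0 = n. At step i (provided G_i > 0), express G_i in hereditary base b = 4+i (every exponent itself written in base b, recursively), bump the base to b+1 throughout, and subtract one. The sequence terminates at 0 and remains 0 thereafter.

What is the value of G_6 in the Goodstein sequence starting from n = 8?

9

G_0 = 8. HB_4(8) = 2·4. Bump = 10. G_1 = 9.
G_1 = 9. HB_5(9) = 5 + 4. Bump = 10. G_2 = 9.
G_2 = 9. HB_6(9) = 6 + 3. Bump = 10. G_3 = 9.
G_3 = 9. HB_7(9) = 7 + 2. Bump = 10. G_4 = 9.
G_4 = 9. HB_8(9) = 8 + 1. Bump = 10. G_5 = 9.
G_5 = 9. HB_9(9) = 9. Bump = 10. G_6 = 9.
G_6 = 9. HB_10(9) = 9. Bump = 9. G_7 = 8.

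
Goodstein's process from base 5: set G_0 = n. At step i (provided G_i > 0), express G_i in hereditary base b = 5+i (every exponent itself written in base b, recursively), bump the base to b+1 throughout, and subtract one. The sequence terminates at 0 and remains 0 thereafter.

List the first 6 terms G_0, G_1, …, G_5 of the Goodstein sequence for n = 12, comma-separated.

12, 13, 14, 15, 15, 15

[0] 12 ≡ 2·5 + 2 (base 5). Lift 6: 14. −1: 13.
[1] 13 ≡ 2·6 + 1 (base 6). Lift 7: 15. −1: 14.
[2] 14 ≡ 2·7 (base 7). Lift 8: 16. −1: 15.
[3] 15 ≡ 8 + 7 (base 8). Lift 9: 16. −1: 15.
[4] 15 ≡ 9 + 6 (base 9). Lift 10: 16. −1: 15.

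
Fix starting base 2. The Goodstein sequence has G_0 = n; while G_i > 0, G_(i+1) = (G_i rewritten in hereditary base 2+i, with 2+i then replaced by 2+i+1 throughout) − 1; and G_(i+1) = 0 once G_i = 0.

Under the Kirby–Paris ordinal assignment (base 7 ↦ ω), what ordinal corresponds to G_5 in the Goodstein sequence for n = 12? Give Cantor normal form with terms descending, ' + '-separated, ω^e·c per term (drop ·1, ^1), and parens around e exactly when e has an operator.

G_0 = 12. HB_2(12) = 2^(2 + 1) + 2^2. Bump = 108. G_1 = 107.
G_1 = 107. HB_3(107) = 3^(3 + 1) + 2·3^2 + 2·3 + 2. Bump = 1066. G_2 = 1065.
G_2 = 1065. HB_4(1065) = 4^(4 + 1) + 2·4^2 + 2·4 + 1. Bump = 15686. G_3 = 15685.
G_3 = 15685. HB_5(15685) = 5^(5 + 1) + 2·5^2 + 2·5. Bump = 280020. G_4 = 280019.
G_4 = 280019. HB_6(280019) = 6^(6 + 1) + 2·6^2 + 6 + 5. Bump = 5764911. G_5 = 5764910.
G_5 = 5764910. HB_7(5764910) = 7^(7 + 1) + 2·7^2 + 7 + 4. Bump = 134217868. G_6 = 134217867.

ω^(ω + 1) + ω^2·2 + ω + 4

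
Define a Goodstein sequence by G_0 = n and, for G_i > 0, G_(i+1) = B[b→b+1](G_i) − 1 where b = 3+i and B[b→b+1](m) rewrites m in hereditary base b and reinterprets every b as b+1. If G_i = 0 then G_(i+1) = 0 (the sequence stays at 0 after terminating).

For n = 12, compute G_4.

G_0 = 12. HB_3(12) = 3^2 + 3. Bump = 20. G_1 = 19.
G_1 = 19. HB_4(19) = 4^2 + 3. Bump = 28. G_2 = 27.
G_2 = 27. HB_5(27) = 5^2 + 2. Bump = 38. G_3 = 37.
G_3 = 37. HB_6(37) = 6^2 + 1. Bump = 50. G_4 = 49.
G_4 = 49. HB_7(49) = 7^2. Bump = 64. G_5 = 63.

49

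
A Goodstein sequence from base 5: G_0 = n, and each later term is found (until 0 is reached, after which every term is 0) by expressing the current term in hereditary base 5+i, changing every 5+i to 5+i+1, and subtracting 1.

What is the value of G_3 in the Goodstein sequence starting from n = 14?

17

step 0: 14 = 2·5 + 4; sub 6 for 5: 2·6 + 4; = 16; G_1 = 16−1 = 15
step 1: 15 = 2·6 + 3; sub 7 for 6: 2·7 + 3; = 17; G_2 = 17−1 = 16
step 2: 16 = 2·7 + 2; sub 8 for 7: 2·8 + 2; = 18; G_3 = 18−1 = 17
step 3: 17 = 2·8 + 1; sub 9 for 8: 2·9 + 1; = 19; G_4 = 19−1 = 18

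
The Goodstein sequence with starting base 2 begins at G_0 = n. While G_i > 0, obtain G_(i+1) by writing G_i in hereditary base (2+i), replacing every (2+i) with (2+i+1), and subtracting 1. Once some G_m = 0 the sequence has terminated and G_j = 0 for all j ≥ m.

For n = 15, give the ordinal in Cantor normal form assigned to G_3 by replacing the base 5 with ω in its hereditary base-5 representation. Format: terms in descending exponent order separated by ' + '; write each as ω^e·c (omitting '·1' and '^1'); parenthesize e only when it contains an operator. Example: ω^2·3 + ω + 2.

ω^(ω + 1) + ω^ω + 2

(0) 15|_2 = 2^(2 + 1) + 2^2 + 2 + 1 ↦ 3^(3 + 1) + 3^3 + 3 + 1|_3 = 112 ⇒ 111
(1) 111|_3 = 3^(3 + 1) + 3^3 + 3 ↦ 4^(4 + 1) + 4^4 + 4|_4 = 1284 ⇒ 1283
(2) 1283|_4 = 4^(4 + 1) + 4^4 + 3 ↦ 5^(5 + 1) + 5^5 + 3|_5 = 18753 ⇒ 18752
(3) 18752|_5 = 5^(5 + 1) + 5^5 + 2 ↦ 6^(6 + 1) + 6^6 + 2|_6 = 326594 ⇒ 326593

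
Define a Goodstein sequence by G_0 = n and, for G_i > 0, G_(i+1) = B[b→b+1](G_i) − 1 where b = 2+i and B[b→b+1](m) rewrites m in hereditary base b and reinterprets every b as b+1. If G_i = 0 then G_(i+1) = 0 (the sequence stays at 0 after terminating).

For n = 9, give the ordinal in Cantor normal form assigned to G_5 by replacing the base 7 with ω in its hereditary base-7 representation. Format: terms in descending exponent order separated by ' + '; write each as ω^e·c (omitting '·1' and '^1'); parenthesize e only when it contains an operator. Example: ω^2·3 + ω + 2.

ω^ω·3 + ω^3·3 + ω^2·3 + ω·3

[0] 9 ≡ 2^(2 + 1) + 1 (base 2). Lift 3: 82. −1: 81.
[1] 81 ≡ 3^(3 + 1) (base 3). Lift 4: 1024. −1: 1023.
[2] 1023 ≡ 3·4^4 + 3·4^3 + 3·4^2 + 3·4 + 3 (base 4). Lift 5: 9843. −1: 9842.
[3] 9842 ≡ 3·5^5 + 3·5^3 + 3·5^2 + 3·5 + 2 (base 5). Lift 6: 140744. −1: 140743.
[4] 140743 ≡ 3·6^6 + 3·6^3 + 3·6^2 + 3·6 + 1 (base 6). Lift 7: 2471827. −1: 2471826.
[5] 2471826 ≡ 3·7^7 + 3·7^3 + 3·7^2 + 3·7 (base 7). Lift 8: 50333400. −1: 50333399.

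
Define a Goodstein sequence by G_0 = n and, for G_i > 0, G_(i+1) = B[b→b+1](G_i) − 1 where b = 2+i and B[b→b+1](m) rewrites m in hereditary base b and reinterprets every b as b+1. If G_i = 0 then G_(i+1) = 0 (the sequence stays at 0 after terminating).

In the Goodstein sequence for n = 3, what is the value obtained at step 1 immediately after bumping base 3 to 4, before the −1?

4

(0) 3|_2 = 2 + 1 ↦ 3 + 1|_3 = 4 ⇒ 3
(1) 3|_3 = 3 ↦ 4|_4 = 4 ⇒ 3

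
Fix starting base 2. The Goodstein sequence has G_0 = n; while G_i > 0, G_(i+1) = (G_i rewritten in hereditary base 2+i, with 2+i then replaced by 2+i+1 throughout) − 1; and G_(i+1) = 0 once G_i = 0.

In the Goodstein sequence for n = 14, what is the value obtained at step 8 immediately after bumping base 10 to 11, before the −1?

3138429262497

i=0: 14 = 2^(2 + 1) + 2^2 + 2 (b=2); 2→3: 3^(3 + 1) + 3^3 + 3 = 111; 111−1 = 110
i=1: 110 = 3^(3 + 1) + 3^3 + 2 (b=3); 3→4: 4^(4 + 1) + 4^4 + 2 = 1282; 1282−1 = 1281
i=2: 1281 = 4^(4 + 1) + 4^4 + 1 (b=4); 4→5: 5^(5 + 1) + 5^5 + 1 = 18751; 18751−1 = 18750
i=3: 18750 = 5^(5 + 1) + 5^5 (b=5); 5→6: 6^(6 + 1) + 6^6 = 326592; 326592−1 = 326591
i=4: 326591 = 6^(6 + 1) + 5·6^5 + 5·6^4 + 5·6^3 + 5·6^2 + 5·6 + 5 (b=6); 6→7: 7^(7 + 1) + 5·7^5 + 5·7^4 + 5·7^3 + 5·7^2 + 5·7 + 5 = 5862841; 5862841−1 = 5862840
i=5: 5862840 = 7^(7 + 1) + 5·7^5 + 5·7^4 + 5·7^3 + 5·7^2 + 5·7 + 4 (b=7); 7→8: 8^(8 + 1) + 5·8^5 + 5·8^4 + 5·8^3 + 5·8^2 + 5·8 + 4 = 134404972; 134404972−1 = 134404971
i=6: 134404971 = 8^(8 + 1) + 5·8^5 + 5·8^4 + 5·8^3 + 5·8^2 + 5·8 + 3 (b=8); 8→9: 9^(9 + 1) + 5·9^5 + 5·9^4 + 5·9^3 + 5·9^2 + 5·9 + 3 = 3487116549; 3487116549−1 = 3487116548
i=7: 3487116548 = 9^(9 + 1) + 5·9^5 + 5·9^4 + 5·9^3 + 5·9^2 + 5·9 + 2 (b=9); 9→10: 10^(10 + 1) + 5·10^5 + 5·10^4 + 5·10^3 + 5·10^2 + 5·10 + 2 = 100000555552; 100000555552−1 = 100000555551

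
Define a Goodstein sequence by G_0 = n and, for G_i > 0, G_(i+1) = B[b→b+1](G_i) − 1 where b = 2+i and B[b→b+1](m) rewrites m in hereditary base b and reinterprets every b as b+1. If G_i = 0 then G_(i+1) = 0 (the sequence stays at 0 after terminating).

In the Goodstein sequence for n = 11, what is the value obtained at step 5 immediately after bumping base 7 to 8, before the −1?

134217728

G_0=11  [base 2] 2^(2 + 1) + 2 + 1  →[2↦3]→  3^(3 + 1) + 3 + 1 = 85  −1 ⇒ G_1=84
G_1=84  [base 3] 3^(3 + 1) + 3  →[3↦4]→  4^(4 + 1) + 4 = 1028  −1 ⇒ G_2=1027
G_2=1027  [base 4] 4^(4 + 1) + 3  →[4↦5]→  5^(5 + 1) + 3 = 15628  −1 ⇒ G_3=15627
G_3=15627  [base 5] 5^(5 + 1) + 2  →[5↦6]→  6^(6 + 1) + 2 = 279938  −1 ⇒ G_4=279937
G_4=279937  [base 6] 6^(6 + 1) + 1  →[6↦7]→  7^(7 + 1) + 1 = 5764802  −1 ⇒ G_5=5764801
G_5=5764801  [base 7] 7^(7 + 1)  →[7↦8]→  8^(8 + 1) = 134217728  −1 ⇒ G_6=134217727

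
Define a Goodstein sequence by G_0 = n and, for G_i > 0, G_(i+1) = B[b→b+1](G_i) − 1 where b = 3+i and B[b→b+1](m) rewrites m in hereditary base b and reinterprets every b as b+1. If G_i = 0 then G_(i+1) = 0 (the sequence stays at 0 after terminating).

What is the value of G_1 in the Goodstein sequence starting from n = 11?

11 —HB3→ 3^2 + 2 —bump→ 4^2 + 2 = 18 —(−1)→ 17
17 —HB4→ 4^2 + 1 —bump→ 5^2 + 1 = 26 —(−1)→ 25

17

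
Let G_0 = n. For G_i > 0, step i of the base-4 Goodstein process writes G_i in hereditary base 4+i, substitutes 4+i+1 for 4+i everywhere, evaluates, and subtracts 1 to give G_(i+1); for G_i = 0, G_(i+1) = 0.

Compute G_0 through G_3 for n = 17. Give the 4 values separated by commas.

17, 25, 35, 39

[0] 17 ≡ 4^2 + 1 (base 4). Lift 5: 26. −1: 25.
[1] 25 ≡ 5^2 (base 5). Lift 6: 36. −1: 35.
[2] 35 ≡ 5·6 + 5 (base 6). Lift 7: 40. −1: 39.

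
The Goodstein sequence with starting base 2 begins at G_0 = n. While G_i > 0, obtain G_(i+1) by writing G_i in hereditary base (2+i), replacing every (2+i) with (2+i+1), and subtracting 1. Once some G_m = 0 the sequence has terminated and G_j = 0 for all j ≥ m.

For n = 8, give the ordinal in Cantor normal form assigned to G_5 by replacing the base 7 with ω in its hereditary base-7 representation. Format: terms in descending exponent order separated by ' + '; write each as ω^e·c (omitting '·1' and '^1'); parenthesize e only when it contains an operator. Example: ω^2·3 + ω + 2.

G_0=8  [base 2] 2^(2 + 1)  →[2↦3]→  3^(3 + 1) = 81  −1 ⇒ G_1=80
G_1=80  [base 3] 2·3^3 + 2·3^2 + 2·3 + 2  →[3↦4]→  2·4^4 + 2·4^2 + 2·4 + 2 = 554  −1 ⇒ G_2=553
G_2=553  [base 4] 2·4^4 + 2·4^2 + 2·4 + 1  →[4↦5]→  2·5^5 + 2·5^2 + 2·5 + 1 = 6311  −1 ⇒ G_3=6310
G_3=6310  [base 5] 2·5^5 + 2·5^2 + 2·5  →[5↦6]→  2·6^6 + 2·6^2 + 2·6 = 93396  −1 ⇒ G_4=93395
G_4=93395  [base 6] 2·6^6 + 2·6^2 + 6 + 5  →[6↦7]→  2·7^7 + 2·7^2 + 7 + 5 = 1647196  −1 ⇒ G_5=1647195
G_5=1647195  [base 7] 2·7^7 + 2·7^2 + 7 + 4  →[7↦8]→  2·8^8 + 2·8^2 + 8 + 4 = 33554572  −1 ⇒ G_6=33554571

ω^ω·2 + ω^2·2 + ω + 4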